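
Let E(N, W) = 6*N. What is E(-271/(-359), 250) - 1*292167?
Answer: -104886327/359 ≈ -2.9216e+5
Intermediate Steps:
E(-271/(-359), 250) - 1*292167 = 6*(-271/(-359)) - 1*292167 = 6*(-271*(-1/359)) - 292167 = 6*(271/359) - 292167 = 1626/359 - 292167 = -104886327/359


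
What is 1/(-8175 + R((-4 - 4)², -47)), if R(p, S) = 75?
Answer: -1/8100 ≈ -0.00012346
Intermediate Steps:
1/(-8175 + R((-4 - 4)², -47)) = 1/(-8175 + 75) = 1/(-8100) = -1/8100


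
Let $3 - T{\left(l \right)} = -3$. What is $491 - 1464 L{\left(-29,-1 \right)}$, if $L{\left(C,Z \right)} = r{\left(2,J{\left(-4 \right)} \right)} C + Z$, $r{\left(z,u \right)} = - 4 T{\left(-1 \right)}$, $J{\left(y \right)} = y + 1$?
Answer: $-1016989$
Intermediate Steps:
$T{\left(l \right)} = 6$ ($T{\left(l \right)} = 3 - -3 = 3 + 3 = 6$)
$J{\left(y \right)} = 1 + y$
$r{\left(z,u \right)} = -24$ ($r{\left(z,u \right)} = \left(-4\right) 6 = -24$)
$L{\left(C,Z \right)} = Z - 24 C$ ($L{\left(C,Z \right)} = - 24 C + Z = Z - 24 C$)
$491 - 1464 L{\left(-29,-1 \right)} = 491 - 1464 \left(-1 - -696\right) = 491 - 1464 \left(-1 + 696\right) = 491 - 1017480 = -1016989$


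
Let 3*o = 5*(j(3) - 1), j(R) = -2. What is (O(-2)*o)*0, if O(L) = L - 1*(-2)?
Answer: 0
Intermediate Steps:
O(L) = 2 + L (O(L) = L + 2 = 2 + L)
o = -5 (o = (5*(-2 - 1))/3 = (5*(-3))/3 = (⅓)*(-15) = -5)
(O(-2)*o)*0 = ((2 - 2)*(-5))*0 = (0*(-5))*0 = 0*0 = 0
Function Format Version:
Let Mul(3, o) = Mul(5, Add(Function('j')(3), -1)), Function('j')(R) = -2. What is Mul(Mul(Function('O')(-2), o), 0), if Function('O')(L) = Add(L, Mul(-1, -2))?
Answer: 0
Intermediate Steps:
Function('O')(L) = Add(2, L) (Function('O')(L) = Add(L, 2) = Add(2, L))
o = -5 (o = Mul(Rational(1, 3), Mul(5, Add(-2, -1))) = Mul(Rational(1, 3), Mul(5, -3)) = Mul(Rational(1, 3), -15) = -5)
Mul(Mul(Function('O')(-2), o), 0) = Mul(Mul(Add(2, -2), -5), 0) = Mul(Mul(0, -5), 0) = Mul(0, 0) = 0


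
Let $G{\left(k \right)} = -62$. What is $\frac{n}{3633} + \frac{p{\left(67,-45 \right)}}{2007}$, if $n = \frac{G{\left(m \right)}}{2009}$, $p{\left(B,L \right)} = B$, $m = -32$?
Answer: $\frac{162962755}{4882828293} \approx 0.033375$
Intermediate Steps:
$n = - \frac{62}{2009} \approx -0.030861$
$\frac{n}{3633} + \frac{p{\left(67,-45 \right)}}{2007} = - \frac{62}{2009 \cdot 3633} + \frac{67}{2007} = \left(- \frac{62}{2009}\right) \frac{1}{3633} + 67 \cdot \frac{1}{2007} = - \frac{62}{7298697} + \frac{67}{2007} = \frac{162962755}{4882828293}$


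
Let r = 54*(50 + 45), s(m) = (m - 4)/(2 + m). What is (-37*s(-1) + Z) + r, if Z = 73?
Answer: 5388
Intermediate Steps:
s(m) = (-4 + m)/(2 + m)
r = 5130 (r = 54*95 = 5130)
(-37*s(-1) + Z) + r = (-37*(-4 - 1)/(2 - 1) + 73) + 5130 = (-37*(-5)/1 + 73) + 5130 = (-37*(-5) + 73) + 5130 = (185 + 73) + 5130 = 258 + 5130 = 5388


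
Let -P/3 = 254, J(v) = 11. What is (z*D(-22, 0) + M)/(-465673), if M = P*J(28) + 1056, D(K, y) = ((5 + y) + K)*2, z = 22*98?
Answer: 80630/465673 ≈ 0.17315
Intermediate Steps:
z = 2156
P = -762 (P = -3*254 = -762)
D(K, y) = 10 + 2*K + 2*y (D(K, y) = (5 + K + y)*2 = 10 + 2*K + 2*y)
M = -7326 (M = -762*11 + 1056 = -8382 + 1056 = -7326)
(z*D(-22, 0) + M)/(-465673) = (2156*(10 + 2*(-22) + 2*0) - 7326)/(-465673) = (2156*(10 - 44 + 0) - 7326)*(-1/465673) = (2156*(-34) - 7326)*(-1/465673) = (-73304 - 7326)*(-1/465673) = -80630*(-1/465673) = 80630/465673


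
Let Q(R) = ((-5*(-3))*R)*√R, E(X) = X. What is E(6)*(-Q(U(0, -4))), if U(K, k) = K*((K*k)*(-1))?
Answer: 0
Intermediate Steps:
U(K, k) = -k*K² (U(K, k) = K*(-K*k) = -k*K²)
Q(R) = 15*R^(3/2) (Q(R) = (15*R)*√R = 15*R^(3/2))
E(6)*(-Q(U(0, -4))) = 6*(-15*(-1*(-4)*0²)^(3/2)) = 6*(-15*(-1*(-4)*0)^(3/2)) = 6*(-15*0^(3/2)) = 6*(-15*0) = 6*(-1*0) = 6*0 = 0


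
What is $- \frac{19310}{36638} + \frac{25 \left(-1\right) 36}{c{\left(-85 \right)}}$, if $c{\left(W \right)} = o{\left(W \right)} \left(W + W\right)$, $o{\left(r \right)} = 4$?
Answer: $\frac{496085}{622846} \approx 0.79648$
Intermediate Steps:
$c{\left(W \right)} = 8 W$ ($c{\left(W \right)} = 4 \left(W + W\right) = 4 \cdot 2 W = 8 W$)
$- \frac{19310}{36638} + \frac{25 \left(-1\right) 36}{c{\left(-85 \right)}} = - \frac{19310}{36638} + \frac{25 \left(-1\right) 36}{8 \left(-85\right)} = \left(-19310\right) \frac{1}{36638} + \frac{\left(-25\right) 36}{-680} = - \frac{9655}{18319} - - \frac{45}{34} = - \frac{9655}{18319} + \frac{45}{34} = \frac{496085}{622846}$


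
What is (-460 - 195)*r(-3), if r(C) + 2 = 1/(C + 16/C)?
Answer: 6943/5 ≈ 1388.6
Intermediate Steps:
r(C) = -2 + 1/(C + 16/C)
(-460 - 195)*r(-3) = (-460 - 195)*((-32 - 3 - 2*(-3)²)/(16 + (-3)²)) = -655*(-32 - 3 - 2*9)/(16 + 9) = -655*(-32 - 3 - 18)/25 = -131*(-53)/5 = -655*(-53/25) = 6943/5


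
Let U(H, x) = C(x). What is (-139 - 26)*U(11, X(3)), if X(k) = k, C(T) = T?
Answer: -495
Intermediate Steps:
U(H, x) = x
(-139 - 26)*U(11, X(3)) = (-139 - 26)*3 = -165*3 = -495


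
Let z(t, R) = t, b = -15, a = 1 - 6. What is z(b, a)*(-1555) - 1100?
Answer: 22225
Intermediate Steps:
a = -5
z(b, a)*(-1555) - 1100 = -15*(-1555) - 1100 = 23325 - 1100 = 22225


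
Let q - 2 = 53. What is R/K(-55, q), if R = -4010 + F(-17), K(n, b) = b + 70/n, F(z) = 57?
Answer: -43483/591 ≈ -73.575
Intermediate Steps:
q = 55 (q = 2 + 53 = 55)
R = -3953 (R = -4010 + 57 = -3953)
R/K(-55, q) = -3953/(55 + 70/(-55)) = -3953/(55 + 70*(-1/55)) = -3953/(55 - 14/11) = -3953/591/11 = -3953*11/591 = -43483/591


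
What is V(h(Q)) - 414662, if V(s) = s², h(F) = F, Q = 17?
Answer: -414373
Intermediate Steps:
V(h(Q)) - 414662 = 17² - 414662 = 289 - 414662 = -414373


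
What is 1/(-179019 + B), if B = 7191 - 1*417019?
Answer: -1/588847 ≈ -1.6982e-6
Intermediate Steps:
B = -409828 (B = 7191 - 417019 = -409828)
1/(-179019 + B) = 1/(-179019 - 409828) = 1/(-588847) = -1/588847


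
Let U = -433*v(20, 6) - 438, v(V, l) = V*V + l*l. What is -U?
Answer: 189226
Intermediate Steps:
v(V, l) = V² + l²
U = -189226 (U = -433*(20² + 6²) - 438 = -433*(400 + 36) - 438 = -433*436 - 438 = -188788 - 438 = -189226)
-U = -1*(-189226) = 189226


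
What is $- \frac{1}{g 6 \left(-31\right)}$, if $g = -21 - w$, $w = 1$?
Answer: $- \frac{1}{4092} \approx -0.00024438$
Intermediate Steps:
$g = -22$ ($g = -21 - 1 = -22$)
$- \frac{1}{g 6 \left(-31\right)} = - \frac{1}{\left(-22\right) 6 \left(-31\right)} = - \frac{1}{\left(-132\right) \left(-31\right)} = - \frac{1}{4092}$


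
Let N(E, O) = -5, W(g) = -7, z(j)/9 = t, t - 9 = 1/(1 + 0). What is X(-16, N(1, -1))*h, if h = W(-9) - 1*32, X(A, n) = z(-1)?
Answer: -3510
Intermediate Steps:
t = 10 (t = 9 + 1/(1 + 0) = 9 + 1/1 = 9 + 1 = 10)
z(j) = 90 (z(j) = 9*10 = 90)
X(A, n) = 90
h = -39 (h = -7 - 1*32 = -7 - 32 = -39)
X(-16, N(1, -1))*h = 90*(-39) = -3510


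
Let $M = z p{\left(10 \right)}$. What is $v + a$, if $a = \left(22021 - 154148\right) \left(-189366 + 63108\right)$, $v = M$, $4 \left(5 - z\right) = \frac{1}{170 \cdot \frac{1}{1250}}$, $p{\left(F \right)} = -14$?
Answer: $\frac{567191084539}{34} \approx 1.6682 \cdot 10^{10}$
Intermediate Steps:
$z = \frac{215}{68}$ ($z = 5 - \frac{1}{4 \cdot \frac{170}{1250}} = 5 - \frac{1}{4 \cdot 170 \cdot \frac{1}{1250}} = 5 - \frac{1}{4 \cdot \frac{17}{125}} = 5 - \frac{125}{68} = \frac{215}{68} \approx 3.1618$)
$M = - \frac{1505}{34}$ ($M = \frac{215}{68} \left(-14\right) = - \frac{1505}{34} \approx -44.265$)
$v = - \frac{1505}{34} \approx -44.265$
$a = 16682090766$ ($a = \left(-132127\right) \left(-126258\right) = 16682090766$)
$v + a = - \frac{1505}{34} + 16682090766 = \frac{567191084539}{34}$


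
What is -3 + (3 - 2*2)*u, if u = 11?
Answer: -14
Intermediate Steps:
-3 + (3 - 2*2)*u = -3 + (3 - 2*2)*11 = -3 + (3 - 4)*11 = -3 - 1*11 = -3 - 11 = -14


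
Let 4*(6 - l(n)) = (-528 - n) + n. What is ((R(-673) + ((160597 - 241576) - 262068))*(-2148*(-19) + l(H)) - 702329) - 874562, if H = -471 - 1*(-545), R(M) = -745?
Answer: -14079859291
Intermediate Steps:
H = 74 (H = -471 + 545 = 74)
l(n) = 138 (l(n) = 6 - ((-528 - n) + n)/4 = 6 - ¼*(-528) = 6 + 132 = 138)
((R(-673) + ((160597 - 241576) - 262068))*(-2148*(-19) + l(H)) - 702329) - 874562 = ((-745 + ((160597 - 241576) - 262068))*(-2148*(-19) + 138) - 702329) - 874562 = ((-745 + (-80979 - 262068))*(40812 + 138) - 702329) - 874562 = ((-745 - 343047)*40950 - 702329) - 874562 = (-343792*40950 - 702329) - 874562 = (-14078282400 - 702329) - 874562 = -14078984729 - 874562 = -14079859291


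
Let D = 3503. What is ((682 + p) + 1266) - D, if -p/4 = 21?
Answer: -1639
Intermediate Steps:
p = -84 (p = -4*21 = -84)
((682 + p) + 1266) - D = ((682 - 84) + 1266) - 1*3503 = (598 + 1266) - 3503 = 1864 - 3503 = -1639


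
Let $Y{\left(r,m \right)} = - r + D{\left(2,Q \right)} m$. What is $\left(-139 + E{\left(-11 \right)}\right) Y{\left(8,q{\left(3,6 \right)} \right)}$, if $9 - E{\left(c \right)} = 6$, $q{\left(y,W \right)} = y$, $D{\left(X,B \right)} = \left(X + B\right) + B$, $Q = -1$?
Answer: $1088$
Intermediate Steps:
$D{\left(X,B \right)} = X + 2 B$ ($D{\left(X,B \right)} = \left(B + X\right) + B = X + 2 B$)
$Y{\left(r,m \right)} = - r$ ($Y{\left(r,m \right)} = - r + \left(2 + 2 \left(-1\right)\right) m = - r + \left(2 - 2\right) m = - r + 0 m = - r + 0 = - r$)
$E{\left(c \right)} = 3$ ($E{\left(c \right)} = 9 - 6 = 3$)
$\left(-139 + E{\left(-11 \right)}\right) Y{\left(8,q{\left(3,6 \right)} \right)} = \left(-139 + 3\right) \left(\left(-1\right) 8\right) = \left(-136\right) \left(-8\right) = 1088$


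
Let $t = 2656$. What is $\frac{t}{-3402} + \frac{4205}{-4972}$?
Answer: $- \frac{13755521}{8457372} \approx -1.6265$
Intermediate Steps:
$\frac{t}{-3402} + \frac{4205}{-4972} = \frac{2656}{-3402} + \frac{4205}{-4972} = 2656 \left(- \frac{1}{3402}\right) + 4205 \left(- \frac{1}{4972}\right) = - \frac{1328}{1701} - \frac{4205}{4972} = - \frac{13755521}{8457372}$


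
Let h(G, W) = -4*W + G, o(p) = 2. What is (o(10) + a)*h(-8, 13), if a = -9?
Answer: 420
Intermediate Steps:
h(G, W) = G - 4*W
(o(10) + a)*h(-8, 13) = (2 - 9)*(-8 - 4*13) = -7*(-8 - 52) = -7*(-60) = 420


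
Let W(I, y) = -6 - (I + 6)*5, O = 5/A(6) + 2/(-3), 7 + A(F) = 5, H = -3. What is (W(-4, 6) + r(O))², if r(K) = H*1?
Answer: 361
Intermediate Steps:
A(F) = -2 (A(F) = -7 + 5 = -2)
O = -19/6 (O = 5/(-2) + 2/(-3) = 5*(-½) + 2*(-⅓) = -5/2 - ⅔ = -19/6 ≈ -3.1667)
r(K) = -3 (r(K) = -3*1 = -3)
W(I, y) = -36 - 5*I (W(I, y) = -6 - (6 + I)*5 = -6 - (30 + 5*I) = -6 + (-30 - 5*I) = -36 - 5*I)
(W(-4, 6) + r(O))² = ((-36 - 5*(-4)) - 3)² = ((-36 + 20) - 3)² = (-16 - 3)² = (-19)² = 361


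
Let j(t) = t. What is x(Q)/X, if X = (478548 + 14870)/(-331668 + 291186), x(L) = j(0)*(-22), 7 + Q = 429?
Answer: 0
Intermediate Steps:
Q = 422 (Q = -7 + 429 = 422)
x(L) = 0 (x(L) = 0*(-22) = 0)
X = -246709/20241 (X = 493418/(-40482) = 493418*(-1/40482) = -246709/20241 ≈ -12.189)
x(Q)/X = 0/(-246709/20241) = 0*(-20241/246709) = 0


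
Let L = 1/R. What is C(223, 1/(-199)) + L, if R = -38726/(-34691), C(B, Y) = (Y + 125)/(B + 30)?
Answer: 2709858301/1949737922 ≈ 1.3899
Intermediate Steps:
C(B, Y) = (125 + Y)/(30 + B)
R = 38726/34691 (R = -38726*(-1/34691) = 38726/34691 ≈ 1.1163)
L = 34691/38726 (L = 1/(38726/34691) = 34691/38726 ≈ 0.89581)
C(223, 1/(-199)) + L = (125 + 1/(-199))/(30 + 223) + 34691/38726 = (125 - 1/199)/253 + 34691/38726 = (1/253)*(24874/199) + 34691/38726 = 24874/50347 + 34691/38726 = 2709858301/1949737922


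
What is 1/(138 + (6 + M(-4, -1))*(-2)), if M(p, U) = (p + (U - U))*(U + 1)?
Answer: 1/126 ≈ 0.0079365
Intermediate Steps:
M(p, U) = p*(1 + U) (M(p, U) = (p + 0)*(1 + U) = p*(1 + U))
1/(138 + (6 + M(-4, -1))*(-2)) = 1/(138 + (6 - 4*(1 - 1))*(-2)) = 1/(138 + (6 - 4*0)*(-2)) = 1/(138 + (6 + 0)*(-2)) = 1/(138 + 6*(-2)) = 1/(138 - 12) = 1/126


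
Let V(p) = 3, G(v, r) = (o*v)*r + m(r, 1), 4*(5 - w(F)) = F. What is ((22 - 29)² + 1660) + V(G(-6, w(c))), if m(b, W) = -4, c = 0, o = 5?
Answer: 1712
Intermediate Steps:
w(F) = 5 - F/4
G(v, r) = -4 + 5*r*v (G(v, r) = (5*v)*r - 4 = 5*r*v - 4 = -4 + 5*r*v)
((22 - 29)² + 1660) + V(G(-6, w(c))) = ((22 - 29)² + 1660) + 3 = ((-7)² + 1660) + 3 = (49 + 1660) + 3 = 1709 + 3 = 1712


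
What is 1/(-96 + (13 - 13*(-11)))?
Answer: 1/60 ≈ 0.016667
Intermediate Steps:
1/(-96 + (13 - 13*(-11))) = 1/(-96 + (13 + 143)) = 1/(-96 + 156) = 1/60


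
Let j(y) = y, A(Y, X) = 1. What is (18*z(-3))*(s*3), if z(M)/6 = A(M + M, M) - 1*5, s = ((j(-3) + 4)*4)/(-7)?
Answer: 5184/7 ≈ 740.57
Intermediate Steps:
s = -4/7 (s = ((-3 + 4)*4)/(-7) = (1*4)*(-⅐) = 4*(-⅐) = -4/7 ≈ -0.57143)
z(M) = -24 (z(M) = 6*(1 - 1*5) = 6*(1 - 5) = 6*(-4) = -24)
(18*z(-3))*(s*3) = (18*(-24))*(-4/7*3) = -432*(-12/7) = 5184/7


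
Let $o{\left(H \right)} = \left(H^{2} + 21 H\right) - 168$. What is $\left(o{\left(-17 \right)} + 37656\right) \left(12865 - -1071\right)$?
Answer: $521485120$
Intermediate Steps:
$o{\left(H \right)} = -168 + H^{2} + 21 H$
$\left(o{\left(-17 \right)} + 37656\right) \left(12865 - -1071\right) = \left(\left(-168 + \left(-17\right)^{2} + 21 \left(-17\right)\right) + 37656\right) \left(12865 - -1071\right) = \left(\left(-168 + 289 - 357\right) + 37656\right) \left(12865 + \left(-3818 + 4889\right)\right) = \left(-236 + 37656\right) \left(12865 + 1071\right) = 37420 \cdot 13936 = 521485120$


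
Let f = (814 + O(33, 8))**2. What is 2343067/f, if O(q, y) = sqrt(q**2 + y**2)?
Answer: 2343067/(814 + sqrt(1153))**2 ≈ 3.2587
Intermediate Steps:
f = (814 + sqrt(1153))**2 (f = (814 + sqrt(33**2 + 8**2))**2 = (814 + sqrt(1089 + 64))**2 = (814 + sqrt(1153))**2 ≈ 7.1903e+5)
2343067/f = 2343067/((814 + sqrt(1153))**2) = 2343067/(814 + sqrt(1153))**2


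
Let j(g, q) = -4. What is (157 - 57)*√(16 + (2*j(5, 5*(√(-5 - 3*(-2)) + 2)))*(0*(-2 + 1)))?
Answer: 400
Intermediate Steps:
(157 - 57)*√(16 + (2*j(5, 5*(√(-5 - 3*(-2)) + 2)))*(0*(-2 + 1))) = (157 - 57)*√(16 + (2*(-4))*(0*(-2 + 1))) = 100*√(16 - 0*(-1)) = 100*√(16 - 8*0) = 100*√(16 + 0) = 100*√16 = 100*4 = 400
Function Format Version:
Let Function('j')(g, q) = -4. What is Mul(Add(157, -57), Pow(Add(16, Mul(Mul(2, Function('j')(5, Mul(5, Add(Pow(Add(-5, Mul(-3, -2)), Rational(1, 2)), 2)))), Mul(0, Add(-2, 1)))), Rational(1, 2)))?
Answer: 400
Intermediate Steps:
Mul(Add(157, -57), Pow(Add(16, Mul(Mul(2, Function('j')(5, Mul(5, Add(Pow(Add(-5, Mul(-3, -2)), Rational(1, 2)), 2)))), Mul(0, Add(-2, 1)))), Rational(1, 2))) = Mul(Add(157, -57), Pow(Add(16, Mul(Mul(2, -4), Mul(0, Add(-2, 1)))), Rational(1, 2))) = Mul(100, Pow(Add(16, Mul(-8, Mul(0, -1))), Rational(1, 2))) = Mul(100, Pow(Add(16, Mul(-8, 0)), Rational(1, 2))) = Mul(100, Pow(Add(16, 0), Rational(1, 2))) = Mul(100, Pow(16, Rational(1, 2))) = Mul(100, 4) = 400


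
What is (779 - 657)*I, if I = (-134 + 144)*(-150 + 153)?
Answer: 3660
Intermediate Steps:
I = 30 (I = 10*3 = 30)
(779 - 657)*I = (779 - 657)*30 = 122*30 = 3660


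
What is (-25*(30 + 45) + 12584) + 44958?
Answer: 55667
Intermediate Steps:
(-25*(30 + 45) + 12584) + 44958 = (-25*75 + 12584) + 44958 = (-1875 + 12584) + 44958 = 10709 + 44958 = 55667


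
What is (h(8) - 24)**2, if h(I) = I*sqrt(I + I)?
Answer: 64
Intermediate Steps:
h(I) = sqrt(2)*I**(3/2) (h(I) = I*sqrt(2*I) = I*(sqrt(2)*sqrt(I)) = sqrt(2)*I**(3/2))
(h(8) - 24)**2 = (sqrt(2)*8**(3/2) - 24)**2 = (sqrt(2)*(16*sqrt(2)) - 24)**2 = (32 - 24)**2 = 8**2 = 64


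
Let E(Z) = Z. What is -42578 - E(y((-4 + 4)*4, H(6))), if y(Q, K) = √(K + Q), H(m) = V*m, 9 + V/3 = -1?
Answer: -42578 - 6*I*√5 ≈ -42578.0 - 13.416*I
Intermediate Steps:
V = -30 (V = -27 + 3*(-1) = -27 - 3 = -30)
H(m) = -30*m
-42578 - E(y((-4 + 4)*4, H(6))) = -42578 - √(-30*6 + (-4 + 4)*4) = -42578 - √(-180 + 0*4) = -42578 - √(-180 + 0) = -42578 - √(-180) = -42578 - 6*I*√5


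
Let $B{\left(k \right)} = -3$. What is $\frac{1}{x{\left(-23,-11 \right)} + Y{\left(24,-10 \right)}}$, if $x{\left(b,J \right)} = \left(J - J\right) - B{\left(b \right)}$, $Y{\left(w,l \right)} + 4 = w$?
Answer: $\frac{1}{23} \approx 0.043478$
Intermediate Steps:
$Y{\left(w,l \right)} = -4 + w$
$x{\left(b,J \right)} = 3$ ($x{\left(b,J \right)} = \left(J - J\right) - -3 = 0 + 3 = 3$)
$\frac{1}{x{\left(-23,-11 \right)} + Y{\left(24,-10 \right)}} = \frac{1}{3 + \left(-4 + 24\right)} = \frac{1}{3 + 20} = \frac{1}{23}$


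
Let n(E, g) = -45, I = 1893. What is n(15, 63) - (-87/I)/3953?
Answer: -112245406/2494343 ≈ -45.000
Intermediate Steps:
n(15, 63) - (-87/I)/3953 = -45 - (-87/1893)/3953 = -45 - (-87*1/1893)/3953 = -45 - (-29)/(631*3953) = -45 - 1*(-29/2494343) = -45 + 29/2494343 = -112245406/2494343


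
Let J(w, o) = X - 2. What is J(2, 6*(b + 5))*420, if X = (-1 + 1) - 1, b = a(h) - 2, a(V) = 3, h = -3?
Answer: -1260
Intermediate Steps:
b = 1 (b = 3 - 2 = 1)
X = -1 (X = 0 - 1 = -1)
J(w, o) = -3 (J(w, o) = -1 - 2 = -3)
J(2, 6*(b + 5))*420 = -3*420 = -1260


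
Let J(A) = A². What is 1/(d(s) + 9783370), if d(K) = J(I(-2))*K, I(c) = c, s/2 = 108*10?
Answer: 1/9792010 ≈ 1.0212e-7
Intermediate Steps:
s = 2160 (s = 2*(108*10) = 2*1080 = 2160)
d(K) = 4*K (d(K) = (-2)²*K = 4*K)
1/(d(s) + 9783370) = 1/(4*2160 + 9783370) = 1/(8640 + 9783370) = 1/9792010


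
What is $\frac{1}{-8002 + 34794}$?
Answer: $\frac{1}{26792} \approx 3.7325 \cdot 10^{-5}$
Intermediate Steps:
$\frac{1}{-8002 + 34794} = \frac{1}{26792}$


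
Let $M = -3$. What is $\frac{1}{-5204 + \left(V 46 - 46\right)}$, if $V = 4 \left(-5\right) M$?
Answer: $- \frac{1}{2490} \approx -0.00040161$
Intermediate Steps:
$V = 60$ ($V = 4 \left(-5\right) \left(-3\right) = \left(-20\right) \left(-3\right) = 60$)
$\frac{1}{-5204 + \left(V 46 - 46\right)} = \frac{1}{-5204 + \left(60 \cdot 46 - 46\right)} = \frac{1}{-5204 + \left(2760 - 46\right)} = \frac{1}{-5204 + 2714} = \frac{1}{-2490} = - \frac{1}{2490}$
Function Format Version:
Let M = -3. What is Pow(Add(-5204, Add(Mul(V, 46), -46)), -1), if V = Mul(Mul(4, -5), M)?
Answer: Rational(-1, 2490) ≈ -0.00040161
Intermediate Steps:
V = 60 (V = Mul(Mul(4, -5), -3) = Mul(-20, -3) = 60)
Pow(Add(-5204, Add(Mul(V, 46), -46)), -1) = Pow(Add(-5204, Add(Mul(60, 46), -46)), -1) = Pow(Add(-5204, Add(2760, -46)), -1) = Pow(Add(-5204, 2714), -1) = Pow(-2490, -1) = Rational(-1, 2490)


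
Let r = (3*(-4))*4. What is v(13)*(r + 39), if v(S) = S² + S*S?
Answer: -3042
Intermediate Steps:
v(S) = 2*S² (v(S) = S² + S² = 2*S²)
r = -48 (r = -12*4 = -48)
v(13)*(r + 39) = (2*13²)*(-48 + 39) = (2*169)*(-9) = 338*(-9) = -3042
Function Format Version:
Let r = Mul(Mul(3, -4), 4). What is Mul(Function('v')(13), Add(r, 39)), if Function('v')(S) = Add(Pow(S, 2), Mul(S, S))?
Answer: -3042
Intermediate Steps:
Function('v')(S) = Mul(2, Pow(S, 2)) (Function('v')(S) = Add(Pow(S, 2), Pow(S, 2)) = Mul(2, Pow(S, 2)))
r = -48 (r = Mul(-12, 4) = -48)
Mul(Function('v')(13), Add(r, 39)) = Mul(Mul(2, Pow(13, 2)), Add(-48, 39)) = Mul(Mul(2, 169), -9) = Mul(338, -9) = -3042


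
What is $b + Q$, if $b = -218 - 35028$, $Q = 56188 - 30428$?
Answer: $-9486$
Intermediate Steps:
$Q = 25760$
$b = -35246$ ($b = -218 - 35028 = -35246$)
$b + Q = -35246 + 25760 = -9486$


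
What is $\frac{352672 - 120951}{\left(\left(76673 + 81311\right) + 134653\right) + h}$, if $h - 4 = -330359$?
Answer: $- \frac{231721}{37718} \approx -6.1435$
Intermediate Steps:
$h = -330355$ ($h = 4 - 330359 = -330355$)
$\frac{352672 - 120951}{\left(\left(76673 + 81311\right) + 134653\right) + h} = \frac{352672 - 120951}{\left(\left(76673 + 81311\right) + 134653\right) - 330355} = \frac{231721}{\left(157984 + 134653\right) - 330355} = \frac{231721}{292637 - 330355} = \frac{231721}{-37718} = 231721 \left(- \frac{1}{37718}\right) = - \frac{231721}{37718}$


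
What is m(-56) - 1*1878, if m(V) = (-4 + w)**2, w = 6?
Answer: -1874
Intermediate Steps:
m(V) = 4 (m(V) = (-4 + 6)**2 = 2**2 = 4)
m(-56) - 1*1878 = 4 - 1*1878 = 4 - 1878 = -1874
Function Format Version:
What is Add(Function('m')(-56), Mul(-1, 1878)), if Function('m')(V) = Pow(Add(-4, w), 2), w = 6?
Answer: -1874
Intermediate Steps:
Function('m')(V) = 4 (Function('m')(V) = Pow(Add(-4, 6), 2) = Pow(2, 2) = 4)
Add(Function('m')(-56), Mul(-1, 1878)) = Add(4, Mul(-1, 1878)) = Add(4, -1878) = -1874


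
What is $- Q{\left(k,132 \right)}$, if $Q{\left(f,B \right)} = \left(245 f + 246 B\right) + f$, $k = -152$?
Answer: $4920$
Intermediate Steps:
$Q{\left(f,B \right)} = 246 B + 246 f$
$- Q{\left(k,132 \right)} = - (246 \cdot 132 + 246 \left(-152\right)) = - (32472 - 37392) = \left(-1\right) \left(-4920\right) = 4920$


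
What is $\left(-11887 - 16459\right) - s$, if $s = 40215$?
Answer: $-68561$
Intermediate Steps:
$\left(-11887 - 16459\right) - s = \left(-11887 - 16459\right) - 40215 = -28346 - 40215 = -68561$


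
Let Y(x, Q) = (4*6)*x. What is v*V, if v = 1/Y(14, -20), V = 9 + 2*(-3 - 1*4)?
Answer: -5/336 ≈ -0.014881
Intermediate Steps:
Y(x, Q) = 24*x
V = -5 (V = 9 + 2*(-3 - 4) = 9 + 2*(-7) = 9 - 14 = -5)
v = 1/336 (v = 1/(24*14) = 1/336 ≈ 0.0029762)
v*V = (1/336)*(-5) = -5/336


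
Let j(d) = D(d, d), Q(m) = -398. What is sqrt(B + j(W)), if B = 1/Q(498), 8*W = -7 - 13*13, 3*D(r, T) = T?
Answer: I*sqrt(10458246)/1194 ≈ 2.7085*I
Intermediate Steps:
D(r, T) = T/3
W = -22 (W = (-7 - 13*13)/8 = (-7 - 169)/8 = (1/8)*(-176) = -22)
j(d) = d/3
B = -1/398 (B = 1/(-398) = -1/398 ≈ -0.0025126)
sqrt(B + j(W)) = sqrt(-1/398 + (1/3)*(-22)) = sqrt(-1/398 - 22/3) = sqrt(-8759/1194) = I*sqrt(10458246)/1194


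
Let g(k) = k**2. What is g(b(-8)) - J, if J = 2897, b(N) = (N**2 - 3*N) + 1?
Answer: 5024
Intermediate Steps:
b(N) = 1 + N**2 - 3*N
g(b(-8)) - J = (1 + (-8)**2 - 3*(-8))**2 - 1*2897 = (1 + 64 + 24)**2 - 2897 = 89**2 - 2897 = 7921 - 2897 = 5024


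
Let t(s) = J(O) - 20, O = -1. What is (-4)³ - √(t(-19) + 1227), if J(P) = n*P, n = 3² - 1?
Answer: -64 - √1199 ≈ -98.627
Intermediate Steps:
n = 8 (n = 9 - 1 = 8)
J(P) = 8*P
t(s) = -28 (t(s) = 8*(-1) - 20 = -8 - 20 = -28)
(-4)³ - √(t(-19) + 1227) = (-4)³ - √(-28 + 1227) = -64 - √1199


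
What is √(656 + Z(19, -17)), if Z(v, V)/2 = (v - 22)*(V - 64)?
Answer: √1142 ≈ 33.793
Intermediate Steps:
Z(v, V) = 2*(-64 + V)*(-22 + v) (Z(v, V) = 2*((v - 22)*(V - 64)) = 2*((-22 + v)*(-64 + V)) = 2*((-64 + V)*(-22 + v)) = 2*(-64 + V)*(-22 + v))
√(656 + Z(19, -17)) = √(656 + (2816 - 128*19 - 44*(-17) + 2*(-17)*19)) = √(656 + (2816 - 2432 + 748 - 646)) = √(656 + 486) = √1142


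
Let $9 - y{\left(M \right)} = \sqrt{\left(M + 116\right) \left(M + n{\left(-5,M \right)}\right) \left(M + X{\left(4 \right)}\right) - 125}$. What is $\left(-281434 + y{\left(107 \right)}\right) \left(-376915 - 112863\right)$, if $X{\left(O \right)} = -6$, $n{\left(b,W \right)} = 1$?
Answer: $137835773650 + 489778 \sqrt{2432359} \approx 1.386 \cdot 10^{11}$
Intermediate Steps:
$y{\left(M \right)} = 9 - \sqrt{-125 + \left(1 + M\right) \left(-6 + M\right) \left(116 + M\right)}$ ($y{\left(M \right)} = 9 - \sqrt{\left(M + 116\right) \left(M + 1\right) \left(M - 6\right) - 125} = 9 - \sqrt{\left(116 + M\right) \left(1 + M\right) \left(-6 + M\right) - 125} = 9 - \sqrt{\left(1 + M\right) \left(116 + M\right) \left(-6 + M\right) - 125} = 9 - \sqrt{\left(1 + M\right) \left(-6 + M\right) \left(116 + M\right) - 125} = 9 - \sqrt{-125 + \left(1 + M\right) \left(-6 + M\right) \left(116 + M\right)}$)
$\left(-281434 + y{\left(107 \right)}\right) \left(-376915 - 112863\right) = \left(-281434 + \left(9 - \sqrt{-821 + 107^{3} - 62702 + 111 \cdot 107^{2}}\right)\right) \left(-376915 - 112863\right) = \left(-281434 + \left(9 - \sqrt{-821 + 1225043 - 62702 + 111 \cdot 11449}\right)\right) \left(-489778\right) = \left(-281434 + \left(9 - \sqrt{-821 + 1225043 - 62702 + 1270839}\right)\right) \left(-489778\right) = \left(-281434 + \left(9 - \sqrt{2432359}\right)\right) \left(-489778\right) = \left(-281425 - \sqrt{2432359}\right) \left(-489778\right) = 137835773650 + 489778 \sqrt{2432359}$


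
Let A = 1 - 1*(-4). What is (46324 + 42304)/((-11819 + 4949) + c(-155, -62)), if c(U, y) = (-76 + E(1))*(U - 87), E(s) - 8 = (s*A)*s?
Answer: 22157/2094 ≈ 10.581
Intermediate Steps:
A = 5 (A = 1 + 4 = 5)
E(s) = 8 + 5*s² (E(s) = 8 + (s*5)*s = 8 + (5*s)*s = 8 + 5*s²)
c(U, y) = 5481 - 63*U (c(U, y) = (-76 + (8 + 5*1²))*(U - 87) = (-76 + (8 + 5*1))*(-87 + U) = (-76 + (8 + 5))*(-87 + U) = (-76 + 13)*(-87 + U) = -63*(-87 + U) = 5481 - 63*U)
(46324 + 42304)/((-11819 + 4949) + c(-155, -62)) = (46324 + 42304)/((-11819 + 4949) + (5481 - 63*(-155))) = 88628/(-6870 + (5481 + 9765)) = 88628/(-6870 + 15246) = 88628/8376 = 88628*(1/8376) = 22157/2094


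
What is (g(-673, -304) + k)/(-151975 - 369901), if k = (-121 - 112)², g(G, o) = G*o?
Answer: -258881/521876 ≈ -0.49606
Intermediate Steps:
k = 54289 (k = (-233)² = 54289)
(g(-673, -304) + k)/(-151975 - 369901) = (-673*(-304) + 54289)/(-151975 - 369901) = (204592 + 54289)/(-521876) = 258881*(-1/521876) = -258881/521876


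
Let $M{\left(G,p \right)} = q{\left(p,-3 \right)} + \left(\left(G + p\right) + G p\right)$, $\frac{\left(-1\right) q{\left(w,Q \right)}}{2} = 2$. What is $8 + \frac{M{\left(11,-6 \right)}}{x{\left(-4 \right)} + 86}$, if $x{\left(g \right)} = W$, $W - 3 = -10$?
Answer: $\frac{567}{79} \approx 7.1772$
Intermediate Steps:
$W = -7$ ($W = 3 - 10 = -7$)
$x{\left(g \right)} = -7$
$q{\left(w,Q \right)} = -4$ ($q{\left(w,Q \right)} = \left(-2\right) 2 = -4$)
$M{\left(G,p \right)} = -4 + G + p + G p$ ($M{\left(G,p \right)} = -4 + \left(\left(G + p\right) + G p\right) = -4 + \left(G + p + G p\right) = -4 + G + p + G p$)
$8 + \frac{M{\left(11,-6 \right)}}{x{\left(-4 \right)} + 86} = 8 + \frac{-4 + 11 - 6 + 11 \left(-6\right)}{-7 + 86} = 8 + \frac{-4 + 11 - 6 - 66}{79} = 8 - \frac{65}{79} = \frac{567}{79}$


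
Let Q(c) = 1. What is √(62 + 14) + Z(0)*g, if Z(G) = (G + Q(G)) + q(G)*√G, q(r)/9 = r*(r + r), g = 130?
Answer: 130 + 2*√19 ≈ 138.72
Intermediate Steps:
q(r) = 18*r² (q(r) = 9*(r*(r + r)) = 9*(r*(2*r)) = 9*(2*r²) = 18*r²)
Z(G) = 1 + G + 18*G^(5/2) (Z(G) = (G + 1) + (18*G²)*√G = (1 + G) + 18*G^(5/2) = 1 + G + 18*G^(5/2))
√(62 + 14) + Z(0)*g = √(62 + 14) + (1 + 0 + 18*0^(5/2))*130 = √76 + (1 + 0 + 18*0)*130 = 2*√19 + (1 + 0 + 0)*130 = 2*√19 + 1*130 = 2*√19 + 130 = 130 + 2*√19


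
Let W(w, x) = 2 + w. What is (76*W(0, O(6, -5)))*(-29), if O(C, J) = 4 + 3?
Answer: -4408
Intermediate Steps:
O(C, J) = 7
(76*W(0, O(6, -5)))*(-29) = (76*(2 + 0))*(-29) = (76*2)*(-29) = 152*(-29) = -4408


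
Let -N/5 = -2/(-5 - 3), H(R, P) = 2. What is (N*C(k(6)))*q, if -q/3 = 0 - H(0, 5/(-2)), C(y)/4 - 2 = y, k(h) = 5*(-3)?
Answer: 390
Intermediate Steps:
k(h) = -15
C(y) = 8 + 4*y
N = -5/4 (N = -(-10)/(-5 - 3) = -(-10)/(-8) = -(-10)*(-1)/8 = -5*¼ = -5/4 ≈ -1.2500)
q = 6 (q = -3*(0 - 1*2) = -3*(0 - 2) = -3*(-2) = 6)
(N*C(k(6)))*q = -5*(8 + 4*(-15))/4*6 = -5*(8 - 60)/4*6 = -5/4*(-52)*6 = 65*6 = 390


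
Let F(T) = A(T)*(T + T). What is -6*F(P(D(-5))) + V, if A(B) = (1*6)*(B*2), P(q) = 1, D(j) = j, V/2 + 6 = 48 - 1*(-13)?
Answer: -34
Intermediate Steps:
V = 110 (V = -12 + 2*(48 - 1*(-13)) = -12 + 2*(48 + 13) = -12 + 2*61 = -12 + 122 = 110)
A(B) = 12*B (A(B) = 6*(2*B) = 12*B)
F(T) = 24*T² (F(T) = (12*T)*(T + T) = (12*T)*(2*T) = 24*T²)
-6*F(P(D(-5))) + V = -144*1² + 110 = -144 + 110 = -34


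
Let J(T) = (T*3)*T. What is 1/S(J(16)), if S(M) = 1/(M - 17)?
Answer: 751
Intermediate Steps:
J(T) = 3*T² (J(T) = (3*T)*T = 3*T²)
S(M) = 1/(-17 + M)
1/S(J(16)) = 1/(1/(-17 + 3*16²)) = 1/(1/(-17 + 3*256)) = 1/(1/(-17 + 768)) = 1/(1/751) = 751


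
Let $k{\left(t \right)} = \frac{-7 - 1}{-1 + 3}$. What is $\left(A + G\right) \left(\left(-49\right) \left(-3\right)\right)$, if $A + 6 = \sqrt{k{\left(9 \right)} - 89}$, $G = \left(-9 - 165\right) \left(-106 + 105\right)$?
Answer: $24696 + 147 i \sqrt{93} \approx 24696.0 + 1417.6 i$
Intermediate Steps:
$G = 174$ ($G = \left(-174\right) \left(-1\right) = 174$)
$k{\left(t \right)} = -4$ ($k{\left(t \right)} = - \frac{8}{2} = \left(-8\right) \frac{1}{2} = -4$)
$A = -6 + i \sqrt{93}$ ($A = -6 + \sqrt{-4 - 89} = -6 + \sqrt{-93} = -6 + i \sqrt{93} \approx -6.0 + 9.6436 i$)
$\left(A + G\right) \left(\left(-49\right) \left(-3\right)\right) = \left(\left(-6 + i \sqrt{93}\right) + 174\right) \left(\left(-49\right) \left(-3\right)\right) = \left(168 + i \sqrt{93}\right) 147 = 24696 + 147 i \sqrt{93}$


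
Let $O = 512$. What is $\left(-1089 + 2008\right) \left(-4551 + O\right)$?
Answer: $-3711841$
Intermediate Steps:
$\left(-1089 + 2008\right) \left(-4551 + O\right) = \left(-1089 + 2008\right) \left(-4551 + 512\right) = 919 \left(-4039\right) = -3711841$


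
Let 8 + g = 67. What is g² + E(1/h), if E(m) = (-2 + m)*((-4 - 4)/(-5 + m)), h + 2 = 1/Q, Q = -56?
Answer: 719815/207 ≈ 3477.4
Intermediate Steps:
g = 59 (g = -8 + 67 = 59)
h = -113/56 (h = -2 + 1/(-56) = -2 - 1/56 = -113/56 ≈ -2.0179)
E(m) = -8*(-2 + m)/(-5 + m) (E(m) = (-2 + m)*(-8/(-5 + m)) = -8*(-2 + m)/(-5 + m))
g² + E(1/h) = 59² + 8*(2 - 1/(-113/56))/(-5 + 1/(-113/56)) = 3481 + 8*(2 - 1*(-56/113))/(-5 - 56/113) = 3481 + 8*(2 + 56/113)/(-621/113) = 3481 + 8*(-113/621)*(282/113) = 3481 - 752/207 = 719815/207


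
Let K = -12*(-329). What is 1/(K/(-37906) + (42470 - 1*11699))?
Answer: 18953/583200789 ≈ 3.2498e-5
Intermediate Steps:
K = 3948
1/(K/(-37906) + (42470 - 1*11699)) = 1/(3948/(-37906) + (42470 - 1*11699)) = 1/(3948*(-1/37906) + (42470 - 11699)) = 1/(-1974/18953 + 30771) = 1/(583200789/18953) = 18953/583200789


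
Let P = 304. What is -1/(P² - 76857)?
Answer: -1/15559 ≈ -6.4272e-5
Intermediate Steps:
-1/(P² - 76857) = -1/(304² - 76857) = -1/(92416 - 76857) = -1/15559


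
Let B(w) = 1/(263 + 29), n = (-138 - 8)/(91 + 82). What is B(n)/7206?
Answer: 1/2104152 ≈ 4.7525e-7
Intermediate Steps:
n = -146/173 ≈ -0.84393
B(w) = 1/292
B(n)/7206 = (1/292)/7206 = (1/292)*(1/7206) = 1/2104152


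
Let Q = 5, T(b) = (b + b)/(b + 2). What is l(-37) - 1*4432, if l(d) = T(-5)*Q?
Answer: -13246/3 ≈ -4415.3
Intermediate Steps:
T(b) = 2*b/(2 + b) (T(b) = (2*b)/(2 + b) = 2*b/(2 + b))
l(d) = 50/3 (l(d) = (2*(-5)/(2 - 5))*5 = (2*(-5)/(-3))*5 = (2*(-5)*(-1/3))*5 = (10/3)*5 = 50/3)
l(-37) - 1*4432 = 50/3 - 1*4432 = 50/3 - 4432 = -13246/3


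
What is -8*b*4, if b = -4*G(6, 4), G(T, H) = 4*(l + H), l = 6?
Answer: 5120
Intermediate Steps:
G(T, H) = 24 + 4*H (G(T, H) = 4*(6 + H) = 24 + 4*H)
b = -160 (b = -4*(24 + 4*4) = -4*(24 + 16) = -4*40 = -160)
-8*b*4 = -8*(-160)*4 = 1280*4 = 5120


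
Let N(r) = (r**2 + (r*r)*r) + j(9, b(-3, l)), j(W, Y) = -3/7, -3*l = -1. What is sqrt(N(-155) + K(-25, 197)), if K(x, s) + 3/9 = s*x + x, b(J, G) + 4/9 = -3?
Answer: 4*I*sqrt(102113571)/21 ≈ 1924.8*I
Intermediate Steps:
l = 1/3 (l = -1/3*(-1) = 1/3 ≈ 0.33333)
b(J, G) = -31/9 (b(J, G) = -4/9 - 3 = -31/9)
j(W, Y) = -3/7 (j(W, Y) = -3*1/7 = -3/7)
K(x, s) = -1/3 + x + s*x (K(x, s) = -1/3 + (s*x + x) = -1/3 + (x + s*x) = -1/3 + x + s*x)
N(r) = -3/7 + r**2 + r**3 (N(r) = (r**2 + (r*r)*r) - 3/7 = (r**2 + r**2*r) - 3/7 = (r**2 + r**3) - 3/7 = -3/7 + r**2 + r**3)
sqrt(N(-155) + K(-25, 197)) = sqrt((-3/7 + (-155)**2 + (-155)**3) + (-1/3 - 25 + 197*(-25))) = sqrt((-3/7 + 24025 - 3723875) + (-1/3 - 25 - 4925)) = sqrt(-25898953/7 - 14851/3) = sqrt(-77800816/21) = 4*I*sqrt(102113571)/21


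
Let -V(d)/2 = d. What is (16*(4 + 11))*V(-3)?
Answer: 1440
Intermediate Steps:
V(d) = -2*d
(16*(4 + 11))*V(-3) = (16*(4 + 11))*(-2*(-3)) = (16*15)*6 = 240*6 = 1440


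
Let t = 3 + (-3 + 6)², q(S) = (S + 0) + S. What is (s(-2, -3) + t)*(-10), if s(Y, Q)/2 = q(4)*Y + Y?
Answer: 240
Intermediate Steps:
q(S) = 2*S (q(S) = S + S = 2*S)
s(Y, Q) = 18*Y (s(Y, Q) = 2*((2*4)*Y + Y) = 2*(8*Y + Y) = 2*(9*Y) = 18*Y)
t = 12 (t = 3 + 3² = 3 + 9 = 12)
(s(-2, -3) + t)*(-10) = (18*(-2) + 12)*(-10) = (-36 + 12)*(-10) = -24*(-10) = 240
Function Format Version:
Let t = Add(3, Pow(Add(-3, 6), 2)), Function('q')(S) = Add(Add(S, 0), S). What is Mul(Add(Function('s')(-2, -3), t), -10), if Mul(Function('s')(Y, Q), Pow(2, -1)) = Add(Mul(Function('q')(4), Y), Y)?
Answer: 240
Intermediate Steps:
Function('q')(S) = Mul(2, S) (Function('q')(S) = Add(S, S) = Mul(2, S))
Function('s')(Y, Q) = Mul(18, Y) (Function('s')(Y, Q) = Mul(2, Add(Mul(Mul(2, 4), Y), Y)) = Mul(2, Add(Mul(8, Y), Y)) = Mul(2, Mul(9, Y)) = Mul(18, Y))
t = 12 (t = Add(3, Pow(3, 2)) = Add(3, 9) = 12)
Mul(Add(Function('s')(-2, -3), t), -10) = Mul(Add(Mul(18, -2), 12), -10) = Mul(Add(-36, 12), -10) = Mul(-24, -10) = 240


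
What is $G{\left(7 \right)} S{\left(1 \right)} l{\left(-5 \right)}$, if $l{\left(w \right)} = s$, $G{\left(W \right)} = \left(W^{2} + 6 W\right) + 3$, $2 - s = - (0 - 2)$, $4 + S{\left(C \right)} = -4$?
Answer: $0$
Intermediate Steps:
$S{\left(C \right)} = -8$ ($S{\left(C \right)} = -4 - 4 = -8$)
$s = 0$ ($s = 2 - - (0 - 2) = 2 - \left(-1\right) \left(-2\right) = 2 - 2 = 0$)
$G{\left(W \right)} = 3 + W^{2} + 6 W$
$l{\left(w \right)} = 0$
$G{\left(7 \right)} S{\left(1 \right)} l{\left(-5 \right)} = \left(3 + 7^{2} + 6 \cdot 7\right) \left(-8\right) 0 = \left(3 + 49 + 42\right) \left(-8\right) 0 = 94 \left(-8\right) 0 = \left(-752\right) 0 = 0$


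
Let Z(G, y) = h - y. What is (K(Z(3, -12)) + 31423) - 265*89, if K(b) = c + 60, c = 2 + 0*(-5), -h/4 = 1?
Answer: 7900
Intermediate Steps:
h = -4 (h = -4*1 = -4)
c = 2 (c = 2 + 0 = 2)
Z(G, y) = -4 - y
K(b) = 62 (K(b) = 2 + 60 = 62)
(K(Z(3, -12)) + 31423) - 265*89 = (62 + 31423) - 265*89 = 31485 - 23585 = 7900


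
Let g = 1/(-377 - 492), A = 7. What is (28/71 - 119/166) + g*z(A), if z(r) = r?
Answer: -3385571/10242034 ≈ -0.33056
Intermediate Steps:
g = -1/869 (g = 1/(-869) = -1/869 ≈ -0.0011507)
(28/71 - 119/166) + g*z(A) = (28/71 - 119/166) - 1/869*7 = (28*(1/71) - 119*1/166) - 7/869 = (28/71 - 119/166) - 7/869 = -3801/11786 - 7/869 = -3385571/10242034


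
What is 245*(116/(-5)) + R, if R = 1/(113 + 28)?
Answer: -801443/141 ≈ -5684.0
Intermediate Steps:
R = 1/141 ≈ 0.0070922
245*(116/(-5)) + R = 245*(116/(-5)) + 1/141 = 245*(116*(-1/5)) + 1/141 = 245*(-116/5) + 1/141 = -5684 + 1/141 = -801443/141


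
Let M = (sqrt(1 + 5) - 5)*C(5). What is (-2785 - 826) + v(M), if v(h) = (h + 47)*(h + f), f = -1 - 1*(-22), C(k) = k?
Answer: -3549 + 90*sqrt(6) ≈ -3328.5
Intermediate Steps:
M = -25 + 5*sqrt(6) (M = (sqrt(1 + 5) - 5)*5 = (sqrt(6) - 5)*5 = (-5 + sqrt(6))*5 = -25 + 5*sqrt(6) ≈ -12.753)
f = 21 (f = -1 + 22 = 21)
v(h) = (21 + h)*(47 + h) (v(h) = (h + 47)*(h + 21) = (47 + h)*(21 + h) = (21 + h)*(47 + h))
(-2785 - 826) + v(M) = (-2785 - 826) + (987 + (-25 + 5*sqrt(6))**2 + 68*(-25 + 5*sqrt(6))) = -3611 + (987 + (-25 + 5*sqrt(6))**2 + (-1700 + 340*sqrt(6))) = -3611 + (-713 + (-25 + 5*sqrt(6))**2 + 340*sqrt(6)) = -4324 + (-25 + 5*sqrt(6))**2 + 340*sqrt(6)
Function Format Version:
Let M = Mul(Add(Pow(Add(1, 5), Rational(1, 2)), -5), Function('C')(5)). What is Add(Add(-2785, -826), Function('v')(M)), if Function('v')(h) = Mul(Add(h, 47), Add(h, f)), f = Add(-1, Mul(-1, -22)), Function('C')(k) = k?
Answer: Add(-3549, Mul(90, Pow(6, Rational(1, 2)))) ≈ -3328.5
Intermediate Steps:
M = Add(-25, Mul(5, Pow(6, Rational(1, 2)))) (M = Mul(Add(Pow(Add(1, 5), Rational(1, 2)), -5), 5) = Mul(Add(Pow(6, Rational(1, 2)), -5), 5) = Mul(Add(-5, Pow(6, Rational(1, 2))), 5) = Add(-25, Mul(5, Pow(6, Rational(1, 2)))) ≈ -12.753)
f = 21 (f = Add(-1, 22) = 21)
Function('v')(h) = Mul(Add(21, h), Add(47, h)) (Function('v')(h) = Mul(Add(h, 47), Add(h, 21)) = Mul(Add(47, h), Add(21, h)) = Mul(Add(21, h), Add(47, h)))
Add(Add(-2785, -826), Function('v')(M)) = Add(Add(-2785, -826), Add(987, Pow(Add(-25, Mul(5, Pow(6, Rational(1, 2)))), 2), Mul(68, Add(-25, Mul(5, Pow(6, Rational(1, 2))))))) = Add(-3611, Add(987, Pow(Add(-25, Mul(5, Pow(6, Rational(1, 2)))), 2), Add(-1700, Mul(340, Pow(6, Rational(1, 2)))))) = Add(-3611, Add(-713, Pow(Add(-25, Mul(5, Pow(6, Rational(1, 2)))), 2), Mul(340, Pow(6, Rational(1, 2))))) = Add(-4324, Pow(Add(-25, Mul(5, Pow(6, Rational(1, 2)))), 2), Mul(340, Pow(6, Rational(1, 2))))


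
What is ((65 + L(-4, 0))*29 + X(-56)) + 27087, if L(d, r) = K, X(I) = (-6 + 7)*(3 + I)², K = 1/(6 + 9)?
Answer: 476744/15 ≈ 31783.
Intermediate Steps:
K = 1/15 ≈ 0.066667
X(I) = (3 + I)² (X(I) = 1*(3 + I)² = (3 + I)²)
L(d, r) = 1/15
((65 + L(-4, 0))*29 + X(-56)) + 27087 = ((65 + 1/15)*29 + (3 - 56)²) + 27087 = ((976/15)*29 + (-53)²) + 27087 = (28304/15 + 2809) + 27087 = 70439/15 + 27087 = 476744/15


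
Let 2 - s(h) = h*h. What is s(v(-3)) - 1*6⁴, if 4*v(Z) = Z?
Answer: -20713/16 ≈ -1294.6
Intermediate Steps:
v(Z) = Z/4
s(h) = 2 - h² (s(h) = 2 - h*h = 2 - h²)
s(v(-3)) - 1*6⁴ = (2 - ((¼)*(-3))²) - 1*6⁴ = (2 - (-¾)²) - 1*1296 = (2 - 1*9/16) - 1296 = (2 - 9/16) - 1296 = 23/16 - 1296 = -20713/16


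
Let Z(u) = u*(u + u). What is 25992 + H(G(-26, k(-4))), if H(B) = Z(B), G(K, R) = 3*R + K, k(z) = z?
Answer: 28880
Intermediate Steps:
Z(u) = 2*u**2 (Z(u) = u*(2*u) = 2*u**2)
G(K, R) = K + 3*R
H(B) = 2*B**2
25992 + H(G(-26, k(-4))) = 25992 + 2*(-26 + 3*(-4))**2 = 25992 + 2*(-26 - 12)**2 = 25992 + 2*(-38)**2 = 25992 + 2*1444 = 25992 + 2888 = 28880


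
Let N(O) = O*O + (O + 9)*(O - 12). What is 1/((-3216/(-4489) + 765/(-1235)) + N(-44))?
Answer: 16549/64476509 ≈ 0.00025667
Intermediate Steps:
N(O) = O**2 + (-12 + O)*(9 + O) (N(O) = O**2 + (9 + O)*(-12 + O) = O**2 + (-12 + O)*(9 + O))
1/((-3216/(-4489) + 765/(-1235)) + N(-44)) = 1/((-3216/(-4489) + 765/(-1235)) + (-108 - 3*(-44) + 2*(-44)**2)) = 1/((-3216*(-1/4489) + 765*(-1/1235)) + (-108 + 132 + 2*1936)) = 1/((48/67 - 153/247) + (-108 + 132 + 3872)) = 1/(1605/16549 + 3896) = 1/(64476509/16549) = 16549/64476509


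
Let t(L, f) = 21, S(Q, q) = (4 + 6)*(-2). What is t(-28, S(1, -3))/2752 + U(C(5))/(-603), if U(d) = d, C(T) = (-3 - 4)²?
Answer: -122185/1659456 ≈ -0.073629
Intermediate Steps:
S(Q, q) = -20 (S(Q, q) = 10*(-2) = -20)
C(T) = 49 (C(T) = (-7)² = 49)
t(-28, S(1, -3))/2752 + U(C(5))/(-603) = 21/2752 + 49/(-603) = 21*(1/2752) + 49*(-1/603) = 21/2752 - 49/603 = -122185/1659456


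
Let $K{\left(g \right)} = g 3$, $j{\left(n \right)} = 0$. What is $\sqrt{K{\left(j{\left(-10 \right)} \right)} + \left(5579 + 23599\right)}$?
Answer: $3 \sqrt{3242} \approx 170.82$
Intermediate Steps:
$K{\left(g \right)} = 3 g$
$\sqrt{K{\left(j{\left(-10 \right)} \right)} + \left(5579 + 23599\right)} = \sqrt{3 \cdot 0 + \left(5579 + 23599\right)} = \sqrt{0 + 29178} = \sqrt{29178} = 3 \sqrt{3242}$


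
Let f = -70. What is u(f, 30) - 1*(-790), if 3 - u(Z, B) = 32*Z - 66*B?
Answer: 5013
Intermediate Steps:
u(Z, B) = 3 - 32*Z + 66*B (u(Z, B) = 3 - (32*Z - 66*B) = 3 - (-66*B + 32*Z) = 3 + (-32*Z + 66*B) = 3 - 32*Z + 66*B)
u(f, 30) - 1*(-790) = (3 - 32*(-70) + 66*30) - 1*(-790) = (3 + 2240 + 1980) + 790 = 4223 + 790 = 5013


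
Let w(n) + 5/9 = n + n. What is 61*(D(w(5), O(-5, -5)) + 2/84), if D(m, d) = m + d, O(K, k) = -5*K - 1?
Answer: 257237/126 ≈ 2041.6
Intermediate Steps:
O(K, k) = -1 - 5*K
w(n) = -5/9 + 2*n (w(n) = -5/9 + (n + n) = -5/9 + 2*n)
D(m, d) = d + m
61*(D(w(5), O(-5, -5)) + 2/84) = 61*(((-1 - 5*(-5)) + (-5/9 + 2*5)) + 2/84) = 61*(((-1 + 25) + (-5/9 + 10)) + 2*(1/84)) = 61*((24 + 85/9) + 1/42) = 61*(301/9 + 1/42) = 61*(4217/126) = 257237/126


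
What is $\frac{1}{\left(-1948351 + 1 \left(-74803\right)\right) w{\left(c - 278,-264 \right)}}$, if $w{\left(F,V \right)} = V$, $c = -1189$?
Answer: $\frac{1}{534112656} \approx 1.8723 \cdot 10^{-9}$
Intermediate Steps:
$\frac{1}{\left(-1948351 + 1 \left(-74803\right)\right) w{\left(c - 278,-264 \right)}} = \frac{1}{\left(-1948351 + 1 \left(-74803\right)\right) \left(-264\right)} = \frac{1}{-1948351 - 74803} \left(- \frac{1}{264}\right) = \frac{1}{-2023154} \left(- \frac{1}{264}\right) = \left(- \frac{1}{2023154}\right) \left(- \frac{1}{264}\right) = \frac{1}{534112656}$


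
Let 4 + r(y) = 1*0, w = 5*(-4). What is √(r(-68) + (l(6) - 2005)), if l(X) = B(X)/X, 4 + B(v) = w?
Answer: I*√2013 ≈ 44.866*I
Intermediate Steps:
w = -20
B(v) = -24 (B(v) = -4 - 20 = -24)
r(y) = -4 (r(y) = -4 + 1*0 = -4 + 0 = -4)
l(X) = -24/X
√(r(-68) + (l(6) - 2005)) = √(-4 + (-24/6 - 2005)) = √(-4 + (-24*⅙ - 2005)) = √(-4 + (-4 - 2005)) = √(-4 - 2009) = √(-2013) = I*√2013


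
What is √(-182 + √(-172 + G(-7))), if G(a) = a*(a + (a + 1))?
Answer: √(-182 + 9*I) ≈ 0.33346 + 13.495*I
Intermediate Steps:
G(a) = a*(1 + 2*a) (G(a) = a*(a + (1 + a)) = a*(1 + 2*a))
√(-182 + √(-172 + G(-7))) = √(-182 + √(-172 - 7*(1 + 2*(-7)))) = √(-182 + √(-172 - 7*(1 - 14))) = √(-182 + √(-172 - 7*(-13))) = √(-182 + √(-172 + 91)) = √(-182 + √(-81)) = √(-182 + 9*I)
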